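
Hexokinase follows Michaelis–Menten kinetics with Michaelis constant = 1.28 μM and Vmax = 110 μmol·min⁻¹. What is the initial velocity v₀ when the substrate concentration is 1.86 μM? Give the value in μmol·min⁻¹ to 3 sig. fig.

65.2 μmol·min⁻¹

v = Vmax·[S]/(Km + [S]) = 110 × 1.86 / (1.28 + 1.86)
  = 204.6 / 3.140 = 65.2 μmol·min⁻¹.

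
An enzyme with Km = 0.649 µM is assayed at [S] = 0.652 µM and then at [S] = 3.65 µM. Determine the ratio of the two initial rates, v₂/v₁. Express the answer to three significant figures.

The fractional saturations are [S]/(Km+[S]) = 0.652/1.301 = 0.5012 and 3.65/4.299 = 0.8490.
v₂/v₁ is just their ratio: 0.8490/0.5012 = 1.69.

1.69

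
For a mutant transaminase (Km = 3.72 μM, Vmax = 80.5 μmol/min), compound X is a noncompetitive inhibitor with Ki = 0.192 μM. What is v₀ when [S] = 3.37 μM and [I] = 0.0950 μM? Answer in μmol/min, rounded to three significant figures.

With α = 1 + [I]/Ki = 1 + 0.0950/0.192 = 1.495, the noncompetitive rate law is v = (Vmax/α)·[S] / (Km + [S]).
v = (80.5/1.495)×3.37 / (3.72 + 3.37) = 181.5/7.090 = 25.6 μmol/min.

25.6 μmol/min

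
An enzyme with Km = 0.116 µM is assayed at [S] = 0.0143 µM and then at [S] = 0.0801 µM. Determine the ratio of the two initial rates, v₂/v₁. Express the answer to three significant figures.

The fractional saturations are [S]/(Km+[S]) = 0.0143/0.1303 = 0.1097 and 0.0801/0.1961 = 0.4085.
v₂/v₁ is just their ratio: 0.4085/0.1097 = 3.72.

3.72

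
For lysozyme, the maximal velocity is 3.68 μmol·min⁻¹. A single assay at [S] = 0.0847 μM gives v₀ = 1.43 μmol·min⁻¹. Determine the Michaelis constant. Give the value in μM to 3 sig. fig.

0.133 μM

v/Vmax = 1.43/3.68 = 0.3886 = [S]/(Km+[S]).
So Km + [S] = [S]/0.3886 = 0.2180 μM, giving Km = 0.2180 − 0.0847 = 0.133 μM.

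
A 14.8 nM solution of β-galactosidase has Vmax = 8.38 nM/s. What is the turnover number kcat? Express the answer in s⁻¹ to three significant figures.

kcat = Vmax/[E]total = 8.38 nM/s / 14.8 nM = 0.566 s⁻¹.

0.566 s⁻¹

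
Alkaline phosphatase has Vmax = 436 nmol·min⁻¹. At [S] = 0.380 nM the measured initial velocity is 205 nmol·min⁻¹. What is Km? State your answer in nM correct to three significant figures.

From v = Vmax[S]/(Km+[S]), Km = [S](Vmax − v)/v.
Km = 0.380 × (436 − 205) / 205 = 87.78/205 = 0.428 nM.

0.428 nM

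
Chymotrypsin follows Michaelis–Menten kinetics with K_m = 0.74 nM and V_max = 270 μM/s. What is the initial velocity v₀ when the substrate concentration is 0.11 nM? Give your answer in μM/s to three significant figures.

v = Vmax·[S]/(Km + [S]) = 270 × 0.11 / (0.74 + 0.11)
  = 29.70 / 0.8500 = 34.9 μM/s.

34.9 μM/s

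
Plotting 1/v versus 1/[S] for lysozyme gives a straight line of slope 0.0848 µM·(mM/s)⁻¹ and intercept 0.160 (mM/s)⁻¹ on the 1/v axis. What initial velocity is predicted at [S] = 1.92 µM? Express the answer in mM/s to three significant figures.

4.90 mM/s

The y-intercept is 1/Vmax, so Vmax = 1/0.160 = 6.25 mM/s.
The slope is Km/Vmax, so Km = 0.0848 × 6.25 = 0.530 µM.
Then v = 6.25 × 1.92/(0.530 + 1.92) = 4.90 mM/s.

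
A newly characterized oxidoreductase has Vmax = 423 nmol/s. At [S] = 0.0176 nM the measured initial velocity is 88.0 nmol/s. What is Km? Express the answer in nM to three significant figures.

v/Vmax = 88.0/423 = 0.2080 = [S]/(Km+[S]).
So Km + [S] = [S]/0.2080 = 0.08460 nM, giving Km = 0.08460 − 0.0176 = 0.0670 nM.

0.0670 nM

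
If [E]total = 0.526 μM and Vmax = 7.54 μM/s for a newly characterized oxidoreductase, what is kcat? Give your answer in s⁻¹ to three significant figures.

kcat = Vmax/[E]total = 7.54 μM/s / 0.526 μM = 14.3 s⁻¹.

14.3 s⁻¹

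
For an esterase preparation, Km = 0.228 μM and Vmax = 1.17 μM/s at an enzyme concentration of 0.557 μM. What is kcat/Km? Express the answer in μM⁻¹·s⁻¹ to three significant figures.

9.21 μM⁻¹·s⁻¹

kcat = Vmax/[E]total = 1.17/0.557 = 2.10 s⁻¹.
kcat/Km = 2.10/0.228 = 9.21 μM⁻¹·s⁻¹.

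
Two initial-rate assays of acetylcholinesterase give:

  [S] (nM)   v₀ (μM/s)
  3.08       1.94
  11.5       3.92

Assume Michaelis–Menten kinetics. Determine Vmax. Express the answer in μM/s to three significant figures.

6.26 μM/s

In reciprocal form, 1/v = (Km/Vmax)·(1/[S]) + 1/Vmax. The two points give (1/[S], 1/v) = (0.3247, 0.5155) and (0.08696, 0.2551).
Slope = (0.5155 − 0.2551)/(0.3247 − 0.08696) = 1.095; intercept = 0.5155 − 1.095×0.3247 = 0.1599.
Vmax = 1/intercept = 6.26 μM/s; Km = slope × Vmax = 1.095 × 6.26 = 6.85 nM.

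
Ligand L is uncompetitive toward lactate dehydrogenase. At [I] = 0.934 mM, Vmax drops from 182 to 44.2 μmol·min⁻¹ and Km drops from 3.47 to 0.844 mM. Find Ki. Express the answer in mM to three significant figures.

Uncompetitive: Vmax,app = Vmax/α (and Km,app = Km/α) with α = 1 + [I]/Ki.
α = Vmax/Vmax,app = 182/44.2 = 4.118.
Since α = 1 + [I]/Ki, [I]/Ki = 4.118 − 1 = 3.118 and Ki = 0.934/3.118 = 0.300 mM.

0.300 mM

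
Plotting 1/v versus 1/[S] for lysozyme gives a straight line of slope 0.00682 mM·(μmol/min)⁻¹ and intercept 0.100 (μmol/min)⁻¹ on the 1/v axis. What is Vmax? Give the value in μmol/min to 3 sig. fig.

The y-intercept of a Lineweaver–Burk plot equals 1/Vmax, so Vmax = 1/0.100 = 10.0 μmol/min.

10.0 μmol/min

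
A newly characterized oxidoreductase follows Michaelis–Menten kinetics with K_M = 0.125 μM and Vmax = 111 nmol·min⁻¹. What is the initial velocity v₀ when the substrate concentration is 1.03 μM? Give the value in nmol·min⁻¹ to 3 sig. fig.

[S]/(Km+[S]) = 1.03/1.155 = 0.8918, the fractional saturation.
v = 0.8918 × Vmax = 0.8918 × 111 = 99.0 nmol·min⁻¹.

99.0 nmol·min⁻¹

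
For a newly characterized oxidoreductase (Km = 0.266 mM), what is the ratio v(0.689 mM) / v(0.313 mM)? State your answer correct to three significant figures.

1.33

Since Vmax cancels, v₂/v₁ = [S]₂(Km+[S]₁) / [S]₁(Km+[S]₂).
= 0.689×(0.266+0.313) / (0.313×(0.266+0.689)) = 0.3989/0.2989 = 1.33.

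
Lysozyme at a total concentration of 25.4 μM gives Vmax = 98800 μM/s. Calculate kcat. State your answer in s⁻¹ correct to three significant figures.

3890 s⁻¹

kcat = Vmax/[E]total = 98800 μM/s / 25.4 μM = 3890 s⁻¹.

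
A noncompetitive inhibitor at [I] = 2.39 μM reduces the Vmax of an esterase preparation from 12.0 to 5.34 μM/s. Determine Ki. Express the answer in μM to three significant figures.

Noncompetitive: Vmax,app = Vmax/α with α = 1 + [I]/Ki.
α = Vmax/Vmax,app = 12.0/5.34 = 2.247.
Ki = [I]/(α − 1) = 2.39/1.247 = 1.92 μM.

1.92 μM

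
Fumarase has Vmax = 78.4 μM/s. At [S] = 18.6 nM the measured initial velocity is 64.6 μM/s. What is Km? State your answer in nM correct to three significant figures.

v/Vmax = 64.6/78.4 = 0.8240 = [S]/(Km+[S]).
So Km + [S] = [S]/0.8240 = 22.57 nM, giving Km = 22.57 − 18.6 = 3.97 nM.

3.97 nM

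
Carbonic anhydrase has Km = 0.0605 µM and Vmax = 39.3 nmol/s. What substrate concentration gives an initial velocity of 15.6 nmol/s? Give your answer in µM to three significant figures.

0.0398 µM

Rearranging v = Vmax[S]/(Km+[S]) gives [S] = Km·v/(Vmax − v).
[S] = 0.0605 × 15.6 / (39.3 − 15.6) = 0.9438/23.70 = 0.0398 µM.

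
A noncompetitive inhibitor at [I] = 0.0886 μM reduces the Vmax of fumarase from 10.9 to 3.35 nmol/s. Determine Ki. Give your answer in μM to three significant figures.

Noncompetitive: Vmax,app = Vmax/α with α = 1 + [I]/Ki.
α = Vmax/Vmax,app = 10.9/3.35 = 3.254.
Since α = 1 + [I]/Ki, [I]/Ki = 3.254 − 1 = 2.254 and Ki = 0.0886/2.254 = 0.0393 μM.

0.0393 μM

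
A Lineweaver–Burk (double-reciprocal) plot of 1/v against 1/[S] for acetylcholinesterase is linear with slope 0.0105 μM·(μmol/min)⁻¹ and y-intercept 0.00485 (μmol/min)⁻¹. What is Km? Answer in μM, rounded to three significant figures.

2.16 μM

y-intercept = 1/Vmax ⇒ Vmax = 206 μmol/min; slope = Km/Vmax ⇒ Km = slope × Vmax.
Km = 0.0105 × 206 = 2.16 μM.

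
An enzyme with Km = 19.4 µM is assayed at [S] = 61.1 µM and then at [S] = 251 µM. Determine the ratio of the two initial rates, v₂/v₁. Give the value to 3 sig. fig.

1.22

Since Vmax cancels, v₂/v₁ = [S]₂(Km+[S]₁) / [S]₁(Km+[S]₂).
= 251×(19.4+61.1) / (61.1×(19.4+251)) = 20210/16520 = 1.22.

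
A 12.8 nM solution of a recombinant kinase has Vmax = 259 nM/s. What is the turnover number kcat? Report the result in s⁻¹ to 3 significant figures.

20.2 s⁻¹

kcat = Vmax/[E]total = 259 nM/s / 12.8 nM = 20.2 s⁻¹.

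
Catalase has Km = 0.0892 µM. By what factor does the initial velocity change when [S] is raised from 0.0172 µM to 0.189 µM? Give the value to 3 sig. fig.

The fractional saturations are [S]/(Km+[S]) = 0.0172/0.1064 = 0.1617 and 0.189/0.2782 = 0.6794.
v₂/v₁ is just their ratio: 0.6794/0.1617 = 4.20.

4.20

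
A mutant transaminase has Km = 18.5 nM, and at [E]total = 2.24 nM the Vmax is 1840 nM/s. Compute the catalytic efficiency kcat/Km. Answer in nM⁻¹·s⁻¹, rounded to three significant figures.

kcat = Vmax/[E]total = 1840/2.24 = 821 s⁻¹.
kcat/Km = 821/18.5 = 44.4 nM⁻¹·s⁻¹.

44.4 nM⁻¹·s⁻¹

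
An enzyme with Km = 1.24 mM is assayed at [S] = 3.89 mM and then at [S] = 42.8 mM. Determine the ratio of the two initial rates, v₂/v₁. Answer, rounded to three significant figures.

The fractional saturations are [S]/(Km+[S]) = 3.89/5.130 = 0.7583 and 42.8/44.04 = 0.9718.
v₂/v₁ is just their ratio: 0.9718/0.7583 = 1.28.

1.28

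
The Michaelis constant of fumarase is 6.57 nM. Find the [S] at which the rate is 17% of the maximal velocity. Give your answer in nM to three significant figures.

v/Vmax = [S]/(Km+[S]) = 0.17, so [S] = Km·0.17/(1 − 0.17) = 6.57 × 0.2048.
[S] = 1.35 nM.

1.35 nM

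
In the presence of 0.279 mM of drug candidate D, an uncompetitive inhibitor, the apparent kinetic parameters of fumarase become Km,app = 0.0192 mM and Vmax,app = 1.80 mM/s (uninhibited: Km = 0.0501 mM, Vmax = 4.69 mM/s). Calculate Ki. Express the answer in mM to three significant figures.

0.174 mM

Uncompetitive: Vmax,app = Vmax/α (and Km,app = Km/α) with α = 1 + [I]/Ki.
α = Vmax/Vmax,app = 4.69/1.80 = 2.606.
Ki = [I]/(α − 1) = 0.279/1.606 = 0.174 mM.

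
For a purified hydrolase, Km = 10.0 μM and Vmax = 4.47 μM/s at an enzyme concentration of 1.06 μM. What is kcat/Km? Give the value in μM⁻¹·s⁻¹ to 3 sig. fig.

0.422 μM⁻¹·s⁻¹

kcat = Vmax/[E]total = 4.47/1.06 = 4.22 s⁻¹.
kcat/Km = 4.22/10.0 = 0.422 μM⁻¹·s⁻¹.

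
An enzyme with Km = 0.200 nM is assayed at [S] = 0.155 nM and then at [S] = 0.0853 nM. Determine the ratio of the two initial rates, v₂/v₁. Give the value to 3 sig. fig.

Since Vmax cancels, v₂/v₁ = [S]₂(Km+[S]₁) / [S]₁(Km+[S]₂).
= 0.0853×(0.200+0.155) / (0.155×(0.200+0.0853)) = 0.03028/0.04422 = 0.685.

0.685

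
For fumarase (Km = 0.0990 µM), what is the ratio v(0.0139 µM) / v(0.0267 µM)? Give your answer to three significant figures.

0.580

Since Vmax cancels, v₂/v₁ = [S]₂(Km+[S]₁) / [S]₁(Km+[S]₂).
= 0.0139×(0.0990+0.0267) / (0.0267×(0.0990+0.0139)) = 0.001747/0.003014 = 0.580.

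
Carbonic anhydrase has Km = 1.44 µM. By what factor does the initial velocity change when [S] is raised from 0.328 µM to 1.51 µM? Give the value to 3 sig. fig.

2.76

Since Vmax cancels, v₂/v₁ = [S]₂(Km+[S]₁) / [S]₁(Km+[S]₂).
= 1.51×(1.44+0.328) / (0.328×(1.44+1.51)) = 2.670/0.9676 = 2.76.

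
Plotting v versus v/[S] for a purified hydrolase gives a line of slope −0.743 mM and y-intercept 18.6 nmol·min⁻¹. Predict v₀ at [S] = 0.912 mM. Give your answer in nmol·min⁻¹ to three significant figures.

10.2 nmol·min⁻¹

In the Eadie–Hofstee form v = Vmax − Km·(v/[S]), the slope is −Km and the intercept is Vmax, so Km = 0.743 mM and Vmax = 18.6 nmol·min⁻¹.
v = 18.6 × 0.912/(0.743 + 0.912) = 10.2 nmol·min⁻¹.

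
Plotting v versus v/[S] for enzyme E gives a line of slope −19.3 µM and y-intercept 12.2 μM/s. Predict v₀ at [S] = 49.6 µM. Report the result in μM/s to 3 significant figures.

8.78 μM/s

In the Eadie–Hofstee form v = Vmax − Km·(v/[S]), the slope is −Km and the intercept is Vmax, so Km = 19.3 µM and Vmax = 12.2 μM/s.
v = 12.2 × 49.6/(19.3 + 49.6) = 8.78 μM/s.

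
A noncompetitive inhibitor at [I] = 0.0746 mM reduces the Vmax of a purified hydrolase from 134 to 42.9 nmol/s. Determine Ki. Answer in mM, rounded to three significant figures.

0.0351 mM

Noncompetitive: Vmax,app = Vmax/α with α = 1 + [I]/Ki.
α = Vmax/Vmax,app = 134/42.9 = 3.124.
Since α = 1 + [I]/Ki, [I]/Ki = 3.124 − 1 = 2.124 and Ki = 0.0746/2.124 = 0.0351 mM.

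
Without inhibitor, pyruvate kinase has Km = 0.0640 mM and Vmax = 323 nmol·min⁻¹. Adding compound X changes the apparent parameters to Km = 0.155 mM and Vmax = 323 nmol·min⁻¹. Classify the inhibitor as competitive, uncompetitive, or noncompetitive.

competitive

Km increases (0.0640 → 0.155 mM) while Vmax is unchanged — the hallmark of competitive inhibition.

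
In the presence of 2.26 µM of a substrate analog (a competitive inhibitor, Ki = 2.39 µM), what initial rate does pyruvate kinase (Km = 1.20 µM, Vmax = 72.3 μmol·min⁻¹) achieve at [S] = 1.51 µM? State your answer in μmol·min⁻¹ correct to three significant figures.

α = 1 + [I]/Ki = 1 + 2.26/2.39 = 1.946.
For a competitive inhibitor, Vmax is unchanged and the apparent Km becomes α·Km: Km,app = 2.33 µM, Vmax,app = 72.3 μmol·min⁻¹.
v = Vmax,app·[S]/(Km,app + [S]) = 72.3 × 1.51/(2.33 + 1.51) = 28.4 μmol·min⁻¹.

28.4 μmol·min⁻¹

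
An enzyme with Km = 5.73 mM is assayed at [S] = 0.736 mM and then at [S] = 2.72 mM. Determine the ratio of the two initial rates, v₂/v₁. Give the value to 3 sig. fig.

Since Vmax cancels, v₂/v₁ = [S]₂(Km+[S]₁) / [S]₁(Km+[S]₂).
= 2.72×(5.73+0.736) / (0.736×(5.73+2.72)) = 17.59/6.219 = 2.83.

2.83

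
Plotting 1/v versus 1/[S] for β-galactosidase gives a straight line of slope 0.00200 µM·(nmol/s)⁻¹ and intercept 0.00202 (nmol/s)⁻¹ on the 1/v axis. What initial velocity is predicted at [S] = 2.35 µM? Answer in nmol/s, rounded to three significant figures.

348 nmol/s

The y-intercept is 1/Vmax, so Vmax = 1/0.00202 = 495 nmol/s.
The slope is Km/Vmax, so Km = 0.00200 × 495 = 0.990 µM.
Then v = 495 × 2.35/(0.990 + 2.35) = 348 nmol/s.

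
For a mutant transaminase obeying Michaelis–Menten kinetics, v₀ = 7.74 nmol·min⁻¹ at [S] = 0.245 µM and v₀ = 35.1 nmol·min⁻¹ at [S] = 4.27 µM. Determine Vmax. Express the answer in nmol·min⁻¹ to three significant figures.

44.7 nmol·min⁻¹

From v = Vmax[S]/(Km+[S]), each point gives Vmax = v(Km+[S])/[S].
Equating: 7.74(Km+0.245)/0.245 = 35.1(Km+4.27)/4.27.
31.59·Km + 7.74 = 8.220·Km + 35.1, so (31.59 − 8.220)·Km = 35.1 − 7.74.
Km = 27.36/23.37 = 1.17 µM; then Vmax = 7.74(1.17+0.245)/0.245 = 44.7 nmol·min⁻¹.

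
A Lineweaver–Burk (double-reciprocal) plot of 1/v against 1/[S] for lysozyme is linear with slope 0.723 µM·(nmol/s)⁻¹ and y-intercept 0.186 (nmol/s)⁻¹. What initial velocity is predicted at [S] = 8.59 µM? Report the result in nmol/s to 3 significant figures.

3.70 nmol/s

The y-intercept is 1/Vmax, so Vmax = 1/0.186 = 5.38 nmol/s.
The slope is Km/Vmax, so Km = 0.723 × 5.38 = 3.89 µM.
Then v = 5.38 × 8.59/(3.89 + 8.59) = 3.70 nmol/s.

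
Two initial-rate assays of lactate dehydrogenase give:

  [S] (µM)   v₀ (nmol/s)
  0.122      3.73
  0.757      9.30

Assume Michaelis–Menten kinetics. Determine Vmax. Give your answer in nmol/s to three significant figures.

13.0 nmol/s

From v = Vmax[S]/(Km+[S]), each point gives Vmax = v(Km+[S])/[S].
Equating: 3.73(Km+0.122)/0.122 = 9.30(Km+0.757)/0.757.
30.57·Km + 3.73 = 12.29·Km + 9.30, so (30.57 − 12.29)·Km = 9.30 − 3.73.
Km = 5.570/18.29 = 0.305 µM; then Vmax = 3.73(0.305+0.122)/0.122 = 13.0 nmol/s.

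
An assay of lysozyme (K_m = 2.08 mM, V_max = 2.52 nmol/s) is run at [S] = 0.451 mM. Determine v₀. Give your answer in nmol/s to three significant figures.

0.449 nmol/s

v = Vmax·[S]/(Km + [S]) = 2.52 × 0.451 / (2.08 + 0.451)
  = 1.137 / 2.531 = 0.449 nmol/s.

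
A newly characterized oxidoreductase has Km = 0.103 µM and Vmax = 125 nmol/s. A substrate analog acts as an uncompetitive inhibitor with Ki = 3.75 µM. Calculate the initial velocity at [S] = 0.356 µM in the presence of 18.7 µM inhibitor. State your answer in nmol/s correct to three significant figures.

With α = 1 + [I]/Ki = 1 + 18.7/3.75 = 5.987, the uncompetitive rate law is v = (Vmax/α)·[S] / (Km/α + [S]).
v = (125/5.987)×0.356 / (0.103/5.987 + 0.356) = 7.433/0.3732 = 19.9 nmol/s.

19.9 nmol/s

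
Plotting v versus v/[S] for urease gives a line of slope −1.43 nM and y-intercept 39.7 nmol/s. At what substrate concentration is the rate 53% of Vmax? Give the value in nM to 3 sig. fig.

1.61 nM

The Eadie–Hofstee slope gives Km = 1.43 nM (slope = −Km).
v/Vmax = [S]/(Km+[S]) = 0.53 ⇒ [S] = Km·0.53/(1−0.53) = 1.43 × 1.128 = 1.61 nM.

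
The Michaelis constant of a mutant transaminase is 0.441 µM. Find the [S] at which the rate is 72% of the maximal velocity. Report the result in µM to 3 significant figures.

1.13 µM

v/Vmax = [S]/(Km+[S]) = 0.72, so [S] = Km·0.72/(1 − 0.72) = 0.441 × 2.571.
[S] = 1.13 µM.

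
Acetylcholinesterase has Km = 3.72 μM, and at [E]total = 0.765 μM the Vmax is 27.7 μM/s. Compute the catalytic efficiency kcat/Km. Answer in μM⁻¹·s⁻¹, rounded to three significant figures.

9.73 μM⁻¹·s⁻¹

kcat = Vmax/[E]total = 27.7/0.765 = 36.2 s⁻¹.
kcat/Km = 36.2/3.72 = 9.73 μM⁻¹·s⁻¹.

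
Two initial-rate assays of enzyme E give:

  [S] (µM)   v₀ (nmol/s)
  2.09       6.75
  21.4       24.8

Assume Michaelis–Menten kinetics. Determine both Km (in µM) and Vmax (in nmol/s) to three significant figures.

Km = 8.72 µM; Vmax = 34.9 nmol/s

In reciprocal form, 1/v = (Km/Vmax)·(1/[S]) + 1/Vmax. The two points give (1/[S], 1/v) = (0.4785, 0.1481) and (0.04673, 0.04032).
Slope = (0.1481 − 0.04032)/(0.4785 − 0.04673) = 0.2497; intercept = 0.1481 − 0.2497×0.4785 = 0.02865.
Vmax = 1/intercept = 34.9 nmol/s; Km = slope × Vmax = 0.2497 × 34.9 = 8.72 µM.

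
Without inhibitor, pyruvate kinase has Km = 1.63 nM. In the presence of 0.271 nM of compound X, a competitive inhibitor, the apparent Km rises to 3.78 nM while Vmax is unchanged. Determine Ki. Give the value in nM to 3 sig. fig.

0.205 nM

Competitive: Km,app = α·Km with α = 1 + [I]/Ki.
α = Km,app/Km = 3.78/1.63 = 2.319.
Since α = 1 + [I]/Ki, [I]/Ki = 2.319 − 1 = 1.319 and Ki = 0.271/1.319 = 0.205 nM.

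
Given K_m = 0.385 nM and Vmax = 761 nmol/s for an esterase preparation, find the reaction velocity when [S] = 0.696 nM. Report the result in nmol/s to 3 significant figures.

v = Vmax·[S]/(Km + [S]) = 761 × 0.696 / (0.385 + 0.696)
  = 529.7 / 1.081 = 490 nmol/s.

490 nmol/s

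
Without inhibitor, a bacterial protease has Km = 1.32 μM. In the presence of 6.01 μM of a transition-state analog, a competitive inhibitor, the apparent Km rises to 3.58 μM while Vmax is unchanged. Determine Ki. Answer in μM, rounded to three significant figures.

Competitive: Km,app = α·Km with α = 1 + [I]/Ki.
α = Km,app/Km = 3.58/1.32 = 2.712.
Ki = [I]/(α − 1) = 6.01/1.712 = 3.51 μM.

3.51 μM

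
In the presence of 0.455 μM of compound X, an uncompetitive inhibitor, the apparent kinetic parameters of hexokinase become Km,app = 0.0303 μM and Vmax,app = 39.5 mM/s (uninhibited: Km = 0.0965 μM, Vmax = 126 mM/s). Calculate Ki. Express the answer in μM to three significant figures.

Uncompetitive: Vmax,app = Vmax/α (and Km,app = Km/α) with α = 1 + [I]/Ki.
α = Vmax/Vmax,app = 126/39.5 = 3.190.
Since α = 1 + [I]/Ki, [I]/Ki = 3.190 − 1 = 2.190 and Ki = 0.455/2.190 = 0.208 μM.

0.208 μM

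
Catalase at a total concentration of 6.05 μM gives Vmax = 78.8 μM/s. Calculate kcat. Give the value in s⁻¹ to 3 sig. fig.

13.0 s⁻¹

kcat = Vmax/[E]total = 78.8 μM/s / 6.05 μM = 13.0 s⁻¹.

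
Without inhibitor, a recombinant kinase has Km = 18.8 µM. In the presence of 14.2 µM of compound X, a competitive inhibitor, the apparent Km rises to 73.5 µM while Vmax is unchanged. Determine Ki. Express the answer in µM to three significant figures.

4.88 µM

Competitive: Km,app = α·Km with α = 1 + [I]/Ki.
α = Km,app/Km = 73.5/18.8 = 3.910.
Since α = 1 + [I]/Ki, [I]/Ki = 3.910 − 1 = 2.910 and Ki = 14.2/2.910 = 4.88 µM.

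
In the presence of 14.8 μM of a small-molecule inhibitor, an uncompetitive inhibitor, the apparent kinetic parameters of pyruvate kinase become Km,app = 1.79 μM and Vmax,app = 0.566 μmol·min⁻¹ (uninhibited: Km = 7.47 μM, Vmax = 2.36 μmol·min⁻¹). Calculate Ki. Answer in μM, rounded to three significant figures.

Uncompetitive: Vmax,app = Vmax/α (and Km,app = Km/α) with α = 1 + [I]/Ki.
α = Vmax/Vmax,app = 2.36/0.566 = 4.170.
Since α = 1 + [I]/Ki, [I]/Ki = 4.170 − 1 = 3.170 and Ki = 14.8/3.170 = 4.67 μM.

4.67 μM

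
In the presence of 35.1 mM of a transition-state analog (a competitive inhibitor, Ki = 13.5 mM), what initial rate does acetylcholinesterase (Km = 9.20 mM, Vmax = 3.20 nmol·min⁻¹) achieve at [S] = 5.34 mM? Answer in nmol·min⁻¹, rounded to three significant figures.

With α = 1 + [I]/Ki = 1 + 35.1/13.5 = 3.600, the competitive rate law is v = Vmax[S] / (αKm + [S]).
v = 3.20×5.34 / (3.600×9.20 + 5.34) = 17.09/38.46 = 0.444 nmol·min⁻¹.

0.444 nmol·min⁻¹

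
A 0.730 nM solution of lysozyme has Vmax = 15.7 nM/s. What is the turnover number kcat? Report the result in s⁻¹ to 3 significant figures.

21.5 s⁻¹

kcat = Vmax/[E]total = 15.7 nM/s / 0.730 nM = 21.5 s⁻¹.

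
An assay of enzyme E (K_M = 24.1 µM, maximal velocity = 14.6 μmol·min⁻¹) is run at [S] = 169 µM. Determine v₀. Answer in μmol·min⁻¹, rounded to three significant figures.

12.8 μmol·min⁻¹

v = Vmax·[S]/(Km + [S]) = 14.6 × 169 / (24.1 + 169)
  = 2467 / 193.1 = 12.8 μmol·min⁻¹.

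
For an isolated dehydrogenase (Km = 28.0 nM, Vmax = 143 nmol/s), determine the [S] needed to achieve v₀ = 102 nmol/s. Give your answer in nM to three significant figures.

69.7 nM

Rearranging v = Vmax[S]/(Km+[S]) gives [S] = Km·v/(Vmax − v).
[S] = 28.0 × 102 / (143 − 102) = 2856/41.00 = 69.7 nM.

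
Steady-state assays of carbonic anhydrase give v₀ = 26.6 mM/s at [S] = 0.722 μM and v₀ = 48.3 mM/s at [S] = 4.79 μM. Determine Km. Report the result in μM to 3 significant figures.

0.811 μM

In reciprocal form, 1/v = (Km/Vmax)·(1/[S]) + 1/Vmax. The two points give (1/[S], 1/v) = (1.385, 0.03759) and (0.2088, 0.02070).
Slope = (0.03759 − 0.02070)/(1.385 − 0.2088) = 0.01436; intercept = 0.03759 − 0.01436×1.385 = 0.01771.
Vmax = 1/intercept = 56.5 mM/s; Km = slope × Vmax = 0.01436 × 56.5 = 0.811 μM.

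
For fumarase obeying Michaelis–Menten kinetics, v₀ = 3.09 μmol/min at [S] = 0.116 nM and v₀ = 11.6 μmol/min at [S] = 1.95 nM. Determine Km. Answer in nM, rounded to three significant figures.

In reciprocal form, 1/v = (Km/Vmax)·(1/[S]) + 1/Vmax. The two points give (1/[S], 1/v) = (8.621, 0.3236) and (0.5128, 0.08621).
Slope = (0.3236 − 0.08621)/(8.621 − 0.5128) = 0.02928; intercept = 0.3236 − 0.02928×8.621 = 0.07119.
Vmax = 1/intercept = 14.0 μmol/min; Km = slope × Vmax = 0.02928 × 14.0 = 0.411 nM.

0.411 nM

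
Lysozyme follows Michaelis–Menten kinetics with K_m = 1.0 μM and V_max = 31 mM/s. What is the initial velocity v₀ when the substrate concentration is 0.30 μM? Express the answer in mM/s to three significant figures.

[S]/(Km+[S]) = 0.30/1.300 = 0.2308, the fractional saturation.
v = 0.2308 × Vmax = 0.2308 × 31 = 7.15 mM/s.

7.15 mM/s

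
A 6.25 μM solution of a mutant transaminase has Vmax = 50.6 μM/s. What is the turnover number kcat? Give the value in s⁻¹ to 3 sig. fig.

8.10 s⁻¹

kcat = Vmax/[E]total = 50.6 μM/s / 6.25 μM = 8.10 s⁻¹.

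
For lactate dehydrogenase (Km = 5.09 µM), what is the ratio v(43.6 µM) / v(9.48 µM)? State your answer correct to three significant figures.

Since Vmax cancels, v₂/v₁ = [S]₂(Km+[S]₁) / [S]₁(Km+[S]₂).
= 43.6×(5.09+9.48) / (9.48×(5.09+43.6)) = 635.3/461.6 = 1.38.

1.38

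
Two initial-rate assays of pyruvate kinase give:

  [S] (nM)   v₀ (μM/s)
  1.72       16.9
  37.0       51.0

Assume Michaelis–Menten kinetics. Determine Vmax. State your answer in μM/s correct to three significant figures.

In reciprocal form, 1/v = (Km/Vmax)·(1/[S]) + 1/Vmax. The two points give (1/[S], 1/v) = (0.5814, 0.05917) and (0.02703, 0.01961).
Slope = (0.05917 − 0.01961)/(0.5814 − 0.02703) = 0.07137; intercept = 0.05917 − 0.07137×0.5814 = 0.01768.
Vmax = 1/intercept = 56.6 μM/s; Km = slope × Vmax = 0.07137 × 56.6 = 4.04 nM.

56.6 μM/s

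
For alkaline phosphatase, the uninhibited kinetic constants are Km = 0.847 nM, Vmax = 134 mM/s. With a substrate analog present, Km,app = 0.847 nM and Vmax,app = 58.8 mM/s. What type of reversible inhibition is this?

Vmax decreases (134 → 58.8 mM/s) while Km is unchanged — pure noncompetitive inhibition.

noncompetitive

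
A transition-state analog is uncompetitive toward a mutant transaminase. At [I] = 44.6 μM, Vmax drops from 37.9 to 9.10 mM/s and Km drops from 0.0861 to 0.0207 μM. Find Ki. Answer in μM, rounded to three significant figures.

Uncompetitive: Vmax,app = Vmax/α (and Km,app = Km/α) with α = 1 + [I]/Ki.
α = Vmax/Vmax,app = 37.9/9.10 = 4.165.
Since α = 1 + [I]/Ki, [I]/Ki = 4.165 − 1 = 3.165 and Ki = 44.6/3.165 = 14.1 μM.

14.1 μM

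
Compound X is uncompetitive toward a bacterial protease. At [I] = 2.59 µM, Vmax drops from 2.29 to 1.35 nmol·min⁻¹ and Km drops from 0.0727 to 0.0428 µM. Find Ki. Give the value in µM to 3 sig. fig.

3.72 µM

Uncompetitive: Vmax,app = Vmax/α (and Km,app = Km/α) with α = 1 + [I]/Ki.
α = Vmax/Vmax,app = 2.29/1.35 = 1.696.
Since α = 1 + [I]/Ki, [I]/Ki = 1.696 − 1 = 0.6963 and Ki = 2.59/0.6963 = 3.72 µM.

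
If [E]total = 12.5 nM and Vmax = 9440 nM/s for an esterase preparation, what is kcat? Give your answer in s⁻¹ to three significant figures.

755 s⁻¹

kcat = Vmax/[E]total = 9440 nM/s / 12.5 nM = 755 s⁻¹.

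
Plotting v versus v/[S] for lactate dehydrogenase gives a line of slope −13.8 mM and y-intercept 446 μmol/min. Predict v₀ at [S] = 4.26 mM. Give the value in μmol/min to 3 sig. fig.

105 μmol/min

In the Eadie–Hofstee form v = Vmax − Km·(v/[S]), the slope is −Km and the intercept is Vmax, so Km = 13.8 mM and Vmax = 446 μmol/min.
v = 446 × 4.26/(13.8 + 4.26) = 105 μmol/min.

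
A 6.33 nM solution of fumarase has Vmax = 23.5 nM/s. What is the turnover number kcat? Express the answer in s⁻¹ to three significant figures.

3.71 s⁻¹

kcat = Vmax/[E]total = 23.5 nM/s / 6.33 nM = 3.71 s⁻¹.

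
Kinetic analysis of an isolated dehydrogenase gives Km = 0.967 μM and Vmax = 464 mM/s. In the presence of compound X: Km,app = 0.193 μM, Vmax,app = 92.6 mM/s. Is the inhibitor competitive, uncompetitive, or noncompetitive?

Both Km and Vmax decrease by the same factor (~5.01-fold) — characteristic of uncompetitive inhibition.

uncompetitive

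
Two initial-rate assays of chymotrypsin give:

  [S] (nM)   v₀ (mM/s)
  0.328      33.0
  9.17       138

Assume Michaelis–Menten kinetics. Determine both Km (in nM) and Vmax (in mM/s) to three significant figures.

In reciprocal form, 1/v = (Km/Vmax)·(1/[S]) + 1/Vmax. The two points give (1/[S], 1/v) = (3.049, 0.03030) and (0.1091, 0.007246).
Slope = (0.03030 − 0.007246)/(3.049 − 0.1091) = 0.007843; intercept = 0.03030 − 0.007843×3.049 = 0.006391.
Vmax = 1/intercept = 156 mM/s; Km = slope × Vmax = 0.007843 × 156 = 1.23 nM.

Km = 1.23 nM; Vmax = 156 mM/s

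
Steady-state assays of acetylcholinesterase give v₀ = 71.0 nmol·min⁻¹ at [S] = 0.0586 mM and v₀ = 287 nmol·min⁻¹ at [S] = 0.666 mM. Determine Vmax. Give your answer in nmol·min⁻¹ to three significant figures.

406 nmol·min⁻¹

From v = Vmax[S]/(Km+[S]), each point gives Vmax = v(Km+[S])/[S].
Equating: 71.0(Km+0.0586)/0.0586 = 287(Km+0.666)/0.666.
1212·Km + 71.0 = 430.9·Km + 287, so (1212 − 430.9)·Km = 287 − 71.0.
Km = 216.0/780.7 = 0.277 mM; then Vmax = 71.0(0.277+0.0586)/0.0586 = 406 nmol·min⁻¹.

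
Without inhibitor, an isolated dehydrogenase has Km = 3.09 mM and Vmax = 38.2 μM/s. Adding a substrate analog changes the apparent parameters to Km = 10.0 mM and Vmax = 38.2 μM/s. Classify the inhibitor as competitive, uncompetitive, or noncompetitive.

Km increases (3.09 → 10.0 mM) while Vmax is unchanged — the hallmark of competitive inhibition.

competitive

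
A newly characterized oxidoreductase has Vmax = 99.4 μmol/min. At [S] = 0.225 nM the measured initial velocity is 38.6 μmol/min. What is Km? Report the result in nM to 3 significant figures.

0.354 nM

v/Vmax = 38.6/99.4 = 0.3883 = [S]/(Km+[S]).
So Km + [S] = [S]/0.3883 = 0.5794 nM, giving Km = 0.5794 − 0.225 = 0.354 nM.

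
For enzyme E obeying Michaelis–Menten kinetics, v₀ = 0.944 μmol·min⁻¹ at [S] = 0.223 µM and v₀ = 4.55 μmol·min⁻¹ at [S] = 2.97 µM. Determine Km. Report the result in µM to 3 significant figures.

From v = Vmax[S]/(Km+[S]), each point gives Vmax = v(Km+[S])/[S].
Equating: 0.944(Km+0.223)/0.223 = 4.55(Km+2.97)/2.97.
4.233·Km + 0.944 = 1.532·Km + 4.55, so (4.233 − 1.532)·Km = 4.55 − 0.944.
Km = 3.606/2.701 = 1.33 µM; then Vmax = 0.944(1.33+0.223)/0.223 = 6.60 μmol·min⁻¹.

1.33 µM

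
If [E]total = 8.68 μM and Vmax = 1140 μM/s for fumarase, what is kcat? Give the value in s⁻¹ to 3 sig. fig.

kcat = Vmax/[E]total = 1140 μM/s / 8.68 μM = 131 s⁻¹.

131 s⁻¹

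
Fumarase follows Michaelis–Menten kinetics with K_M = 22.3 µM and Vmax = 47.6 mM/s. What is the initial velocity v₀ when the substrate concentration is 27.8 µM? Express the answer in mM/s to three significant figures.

[S]/(Km+[S]) = 27.8/50.10 = 0.5549, the fractional saturation.
v = 0.5549 × Vmax = 0.5549 × 47.6 = 26.4 mM/s.

26.4 mM/s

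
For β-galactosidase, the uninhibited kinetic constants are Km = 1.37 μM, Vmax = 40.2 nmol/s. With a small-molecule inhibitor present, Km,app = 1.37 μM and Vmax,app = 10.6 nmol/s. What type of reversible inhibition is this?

noncompetitive

Vmax decreases (40.2 → 10.6 nmol/s) while Km is unchanged — pure noncompetitive inhibition.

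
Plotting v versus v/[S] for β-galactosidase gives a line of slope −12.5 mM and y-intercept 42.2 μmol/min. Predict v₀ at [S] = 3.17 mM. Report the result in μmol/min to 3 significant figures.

In the Eadie–Hofstee form v = Vmax − Km·(v/[S]), the slope is −Km and the intercept is Vmax, so Km = 12.5 mM and Vmax = 42.2 μmol/min.
v = 42.2 × 3.17/(12.5 + 3.17) = 8.54 μmol/min.

8.54 μmol/min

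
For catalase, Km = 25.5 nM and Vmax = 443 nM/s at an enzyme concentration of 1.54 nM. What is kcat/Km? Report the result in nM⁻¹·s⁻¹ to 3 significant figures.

kcat = Vmax/[E]total = 443/1.54 = 288 s⁻¹.
kcat/Km = 288/25.5 = 11.3 nM⁻¹·s⁻¹.

11.3 nM⁻¹·s⁻¹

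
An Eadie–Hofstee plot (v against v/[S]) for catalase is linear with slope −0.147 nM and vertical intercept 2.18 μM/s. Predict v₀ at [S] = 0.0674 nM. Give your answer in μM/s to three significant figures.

0.685 μM/s

In the Eadie–Hofstee form v = Vmax − Km·(v/[S]), the slope is −Km and the intercept is Vmax, so Km = 0.147 nM and Vmax = 2.18 μM/s.
v = 2.18 × 0.0674/(0.147 + 0.0674) = 0.685 μM/s.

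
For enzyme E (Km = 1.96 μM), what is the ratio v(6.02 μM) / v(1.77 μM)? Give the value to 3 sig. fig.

The fractional saturations are [S]/(Km+[S]) = 1.77/3.730 = 0.4745 and 6.02/7.980 = 0.7544.
v₂/v₁ is just their ratio: 0.7544/0.4745 = 1.59.

1.59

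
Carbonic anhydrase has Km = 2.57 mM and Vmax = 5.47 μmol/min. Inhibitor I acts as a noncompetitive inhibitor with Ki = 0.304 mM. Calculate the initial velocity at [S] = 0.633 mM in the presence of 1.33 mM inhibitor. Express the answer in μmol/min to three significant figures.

With α = 1 + [I]/Ki = 1 + 1.33/0.304 = 5.375, the noncompetitive rate law is v = (Vmax/α)·[S] / (Km + [S]).
v = (5.47/5.375)×0.633 / (2.57 + 0.633) = 0.6442/3.203 = 0.201 μmol/min.

0.201 μmol/min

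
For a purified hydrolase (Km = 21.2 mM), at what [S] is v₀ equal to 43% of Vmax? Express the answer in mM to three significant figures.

v/Vmax = [S]/(Km+[S]) = 0.43, so [S] = Km·0.43/(1 − 0.43) = 21.2 × 0.7544.
[S] = 16.0 mM.

16.0 mM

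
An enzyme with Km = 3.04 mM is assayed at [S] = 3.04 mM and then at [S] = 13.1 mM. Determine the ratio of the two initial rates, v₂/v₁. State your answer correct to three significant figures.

1.62

Since Vmax cancels, v₂/v₁ = [S]₂(Km+[S]₁) / [S]₁(Km+[S]₂).
= 13.1×(3.04+3.04) / (3.04×(3.04+13.1)) = 79.65/49.07 = 1.62.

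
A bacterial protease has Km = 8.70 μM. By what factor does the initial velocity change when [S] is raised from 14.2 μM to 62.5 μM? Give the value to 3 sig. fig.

The fractional saturations are [S]/(Km+[S]) = 14.2/22.90 = 0.6201 and 62.5/71.20 = 0.8778.
v₂/v₁ is just their ratio: 0.8778/0.6201 = 1.42.

1.42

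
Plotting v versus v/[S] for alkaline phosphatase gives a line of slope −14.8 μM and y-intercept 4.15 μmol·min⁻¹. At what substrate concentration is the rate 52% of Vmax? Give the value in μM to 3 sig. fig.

The Eadie–Hofstee slope gives Km = 14.8 μM (slope = −Km).
v/Vmax = [S]/(Km+[S]) = 0.52 ⇒ [S] = Km·0.52/(1−0.52) = 14.8 × 1.083 = 16.0 μM.

16.0 μM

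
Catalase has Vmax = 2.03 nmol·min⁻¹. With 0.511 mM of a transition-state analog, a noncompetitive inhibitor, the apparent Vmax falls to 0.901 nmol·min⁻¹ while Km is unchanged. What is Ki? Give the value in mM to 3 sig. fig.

0.408 mM

Noncompetitive: Vmax,app = Vmax/α with α = 1 + [I]/Ki.
α = Vmax/Vmax,app = 2.03/0.901 = 2.253.
Ki = [I]/(α − 1) = 0.511/1.253 = 0.408 mM.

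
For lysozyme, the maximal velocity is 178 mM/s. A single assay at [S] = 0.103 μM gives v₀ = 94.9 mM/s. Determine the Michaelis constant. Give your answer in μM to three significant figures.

0.0902 μM

v/Vmax = 94.9/178 = 0.5331 = [S]/(Km+[S]).
So Km + [S] = [S]/0.5331 = 0.1932 μM, giving Km = 0.1932 − 0.103 = 0.0902 μM.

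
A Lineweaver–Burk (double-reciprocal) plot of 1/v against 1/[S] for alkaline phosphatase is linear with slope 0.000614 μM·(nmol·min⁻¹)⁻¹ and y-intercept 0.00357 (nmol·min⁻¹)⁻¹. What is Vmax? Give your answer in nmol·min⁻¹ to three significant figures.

The y-intercept of a Lineweaver–Burk plot equals 1/Vmax, so Vmax = 1/0.00357 = 280 nmol·min⁻¹.

280 nmol·min⁻¹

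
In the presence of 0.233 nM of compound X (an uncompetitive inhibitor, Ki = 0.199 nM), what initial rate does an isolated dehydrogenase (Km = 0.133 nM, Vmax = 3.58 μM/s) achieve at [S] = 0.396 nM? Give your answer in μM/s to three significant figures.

With α = 1 + [I]/Ki = 1 + 0.233/0.199 = 2.171, the uncompetitive rate law is v = (Vmax/α)·[S] / (Km/α + [S]).
v = (3.58/2.171)×0.396 / (0.133/2.171 + 0.396) = 0.6531/0.4573 = 1.43 μM/s.

1.43 μM/s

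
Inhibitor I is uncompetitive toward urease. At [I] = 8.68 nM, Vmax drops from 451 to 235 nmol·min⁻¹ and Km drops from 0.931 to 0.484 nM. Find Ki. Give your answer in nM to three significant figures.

9.44 nM

Uncompetitive: Vmax,app = Vmax/α (and Km,app = Km/α) with α = 1 + [I]/Ki.
α = Vmax/Vmax,app = 451/235 = 1.919.
Since α = 1 + [I]/Ki, [I]/Ki = 1.919 − 1 = 0.9191 and Ki = 8.68/0.9191 = 9.44 nM.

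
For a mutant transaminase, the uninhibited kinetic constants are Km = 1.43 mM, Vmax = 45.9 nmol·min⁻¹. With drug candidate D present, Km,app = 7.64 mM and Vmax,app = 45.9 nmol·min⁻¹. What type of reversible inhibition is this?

Km increases (1.43 → 7.64 mM) while Vmax is unchanged — the hallmark of competitive inhibition.

competitive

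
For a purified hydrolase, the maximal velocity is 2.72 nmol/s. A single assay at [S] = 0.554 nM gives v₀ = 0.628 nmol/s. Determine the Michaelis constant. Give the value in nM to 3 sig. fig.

1.85 nM

v/Vmax = 0.628/2.72 = 0.2309 = [S]/(Km+[S]).
So Km + [S] = [S]/0.2309 = 2.399 nM, giving Km = 2.399 − 0.554 = 1.85 nM.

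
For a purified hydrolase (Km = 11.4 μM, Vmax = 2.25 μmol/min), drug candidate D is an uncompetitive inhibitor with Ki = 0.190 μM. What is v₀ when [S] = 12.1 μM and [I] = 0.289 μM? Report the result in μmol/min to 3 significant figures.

0.650 μmol/min

With α = 1 + [I]/Ki = 1 + 0.289/0.190 = 2.521, the uncompetitive rate law is v = (Vmax/α)·[S] / (Km/α + [S]).
v = (2.25/2.521)×12.1 / (11.4/2.521 + 12.1) = 10.80/16.62 = 0.650 μmol/min.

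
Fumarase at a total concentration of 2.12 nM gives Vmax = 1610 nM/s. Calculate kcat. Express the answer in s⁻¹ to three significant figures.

759 s⁻¹

kcat = Vmax/[E]total = 1610 nM/s / 2.12 nM = 759 s⁻¹.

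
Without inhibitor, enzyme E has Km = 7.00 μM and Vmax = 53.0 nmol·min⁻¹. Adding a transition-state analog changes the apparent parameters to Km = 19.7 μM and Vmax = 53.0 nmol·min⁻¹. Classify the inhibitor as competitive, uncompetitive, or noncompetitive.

Km increases (7.00 → 19.7 μM) while Vmax is unchanged — the hallmark of competitive inhibition.

competitive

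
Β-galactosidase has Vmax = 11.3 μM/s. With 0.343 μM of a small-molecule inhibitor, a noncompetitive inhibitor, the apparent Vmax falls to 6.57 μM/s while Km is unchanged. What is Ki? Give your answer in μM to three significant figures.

Noncompetitive: Vmax,app = Vmax/α with α = 1 + [I]/Ki.
α = Vmax/Vmax,app = 11.3/6.57 = 1.720.
Since α = 1 + [I]/Ki, [I]/Ki = 1.720 − 1 = 0.7199 and Ki = 0.343/0.7199 = 0.476 μM.

0.476 μM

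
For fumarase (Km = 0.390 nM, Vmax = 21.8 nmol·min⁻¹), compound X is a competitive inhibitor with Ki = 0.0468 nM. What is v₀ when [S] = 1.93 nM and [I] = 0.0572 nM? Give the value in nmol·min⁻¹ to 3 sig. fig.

15.0 nmol·min⁻¹

α = 1 + [I]/Ki = 1 + 0.0572/0.0468 = 2.222.
For a competitive inhibitor, Vmax is unchanged and the apparent Km becomes α·Km: Km,app = 0.867 nM, Vmax,app = 21.8 nmol·min⁻¹.
v = Vmax,app·[S]/(Km,app + [S]) = 21.8 × 1.93/(0.867 + 1.93) = 15.0 nmol·min⁻¹.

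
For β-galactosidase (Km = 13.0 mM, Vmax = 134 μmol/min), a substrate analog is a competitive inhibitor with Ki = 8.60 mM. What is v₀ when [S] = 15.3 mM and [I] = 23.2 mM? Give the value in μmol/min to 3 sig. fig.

α = 1 + [I]/Ki = 1 + 23.2/8.60 = 3.698.
For a competitive inhibitor, Vmax is unchanged and the apparent Km becomes α·Km: Km,app = 48.1 mM, Vmax,app = 134 μmol/min.
v = Vmax,app·[S]/(Km,app + [S]) = 134 × 15.3/(48.1 + 15.3) = 32.4 μmol/min.

32.4 μmol/min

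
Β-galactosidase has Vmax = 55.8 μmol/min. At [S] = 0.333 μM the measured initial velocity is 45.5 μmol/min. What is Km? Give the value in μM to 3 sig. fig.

0.0754 μM

v/Vmax = 45.5/55.8 = 0.8154 = [S]/(Km+[S]).
So Km + [S] = [S]/0.8154 = 0.4084 μM, giving Km = 0.4084 − 0.333 = 0.0754 μM.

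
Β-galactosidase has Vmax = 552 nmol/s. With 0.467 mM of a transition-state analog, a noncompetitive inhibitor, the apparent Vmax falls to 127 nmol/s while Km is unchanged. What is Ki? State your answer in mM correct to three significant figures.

Noncompetitive: Vmax,app = Vmax/α with α = 1 + [I]/Ki.
α = Vmax/Vmax,app = 552/127 = 4.346.
Ki = [I]/(α − 1) = 0.467/3.346 = 0.140 mM.

0.140 mM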